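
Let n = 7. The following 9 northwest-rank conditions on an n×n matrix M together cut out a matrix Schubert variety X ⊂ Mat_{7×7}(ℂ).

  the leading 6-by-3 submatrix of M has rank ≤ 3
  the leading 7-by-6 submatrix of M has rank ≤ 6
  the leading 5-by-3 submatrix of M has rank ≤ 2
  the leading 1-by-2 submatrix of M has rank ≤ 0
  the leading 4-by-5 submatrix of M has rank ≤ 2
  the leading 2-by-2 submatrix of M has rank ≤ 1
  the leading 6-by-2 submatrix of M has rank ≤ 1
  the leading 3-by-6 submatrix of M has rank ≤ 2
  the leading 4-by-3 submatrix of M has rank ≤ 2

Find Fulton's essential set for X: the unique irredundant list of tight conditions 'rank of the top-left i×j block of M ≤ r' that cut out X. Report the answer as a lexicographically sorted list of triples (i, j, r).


Computing R[i][j] = min implied NW-rank bound (n=7, 9 conditions):

  0 0 1 1 1 1 1
  1 1 2 2 2 2 2
  1 1 2 2 2 2 3
  1 1 2 2 2 3 4
  1 1 2 3 3 4 5
  1 1 2 3 4 5 6
  1 2 3 4 5 6 7

second differences of R give the permutation w = (3, 1, 7, 6, 4, 5, 2).

ℓ(w)=11; the 4 essential cells (i,j,r):

[(1, 2, 0), (3, 6, 2), (4, 5, 2), (6, 2, 1)]


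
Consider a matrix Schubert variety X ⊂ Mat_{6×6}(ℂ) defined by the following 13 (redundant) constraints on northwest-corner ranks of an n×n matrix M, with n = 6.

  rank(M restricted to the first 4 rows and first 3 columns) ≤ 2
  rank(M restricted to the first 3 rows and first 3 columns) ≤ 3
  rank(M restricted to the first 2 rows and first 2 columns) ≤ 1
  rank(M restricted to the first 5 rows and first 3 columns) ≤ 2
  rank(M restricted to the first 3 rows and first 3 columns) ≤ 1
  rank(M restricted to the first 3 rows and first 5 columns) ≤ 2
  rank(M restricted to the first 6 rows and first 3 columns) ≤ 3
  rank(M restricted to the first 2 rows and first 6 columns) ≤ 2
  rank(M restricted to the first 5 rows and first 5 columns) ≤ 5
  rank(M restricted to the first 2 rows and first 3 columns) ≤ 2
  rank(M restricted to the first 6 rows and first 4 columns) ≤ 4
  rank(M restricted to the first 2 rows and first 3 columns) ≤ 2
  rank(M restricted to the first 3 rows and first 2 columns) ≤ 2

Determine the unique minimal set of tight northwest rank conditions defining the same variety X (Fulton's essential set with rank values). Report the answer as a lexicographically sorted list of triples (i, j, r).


Recovering R(i,j) via the rank-extension bound from the 13 conditions:

  i=1: 1  1  1  1  1  1
  i=2: 1  1  1  2  2  2
  i=3: 1  1  1  2  2  3
  i=4: 1  2  2  3  3  4
  i=5: 1  2  2  3  4  5
  i=6: 1  2  3  4  5  6

hence w(1..6) = (1, 4, 6, 2, 5, 3).

ℓ(w)=6; the 3 essential cells (i,j,r):

[(3, 3, 1), (3, 5, 2), (5, 3, 2)]


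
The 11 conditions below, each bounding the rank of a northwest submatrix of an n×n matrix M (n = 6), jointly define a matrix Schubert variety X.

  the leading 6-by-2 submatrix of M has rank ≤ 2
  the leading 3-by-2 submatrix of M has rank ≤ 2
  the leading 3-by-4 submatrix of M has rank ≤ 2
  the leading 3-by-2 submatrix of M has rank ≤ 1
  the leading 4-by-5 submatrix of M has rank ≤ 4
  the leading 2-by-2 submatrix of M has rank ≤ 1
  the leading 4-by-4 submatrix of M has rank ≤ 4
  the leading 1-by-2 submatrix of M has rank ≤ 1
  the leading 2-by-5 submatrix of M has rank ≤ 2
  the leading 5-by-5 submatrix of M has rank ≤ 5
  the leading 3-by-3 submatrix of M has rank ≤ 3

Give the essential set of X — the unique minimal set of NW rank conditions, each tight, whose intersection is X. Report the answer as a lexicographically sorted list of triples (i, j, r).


Propagating the 11 rank bounds to every northwest block:

  R[1]: 1  1  1  1  1  1
  R[2]: 1  1  2  2  2  2
  R[3]: 1  1  2  2  3  3
  R[4]: 1  2  3  3  4  4
  R[5]: 1  2  3  4  5  5
  R[6]: 1  2  3  4  5  6

giving w = (1, 3, 5, 2, 4, 6) via Δ²R.

D(w) has 3 cells with 2 SE-corners; essential set:

[(3, 2, 1), (3, 4, 2)]


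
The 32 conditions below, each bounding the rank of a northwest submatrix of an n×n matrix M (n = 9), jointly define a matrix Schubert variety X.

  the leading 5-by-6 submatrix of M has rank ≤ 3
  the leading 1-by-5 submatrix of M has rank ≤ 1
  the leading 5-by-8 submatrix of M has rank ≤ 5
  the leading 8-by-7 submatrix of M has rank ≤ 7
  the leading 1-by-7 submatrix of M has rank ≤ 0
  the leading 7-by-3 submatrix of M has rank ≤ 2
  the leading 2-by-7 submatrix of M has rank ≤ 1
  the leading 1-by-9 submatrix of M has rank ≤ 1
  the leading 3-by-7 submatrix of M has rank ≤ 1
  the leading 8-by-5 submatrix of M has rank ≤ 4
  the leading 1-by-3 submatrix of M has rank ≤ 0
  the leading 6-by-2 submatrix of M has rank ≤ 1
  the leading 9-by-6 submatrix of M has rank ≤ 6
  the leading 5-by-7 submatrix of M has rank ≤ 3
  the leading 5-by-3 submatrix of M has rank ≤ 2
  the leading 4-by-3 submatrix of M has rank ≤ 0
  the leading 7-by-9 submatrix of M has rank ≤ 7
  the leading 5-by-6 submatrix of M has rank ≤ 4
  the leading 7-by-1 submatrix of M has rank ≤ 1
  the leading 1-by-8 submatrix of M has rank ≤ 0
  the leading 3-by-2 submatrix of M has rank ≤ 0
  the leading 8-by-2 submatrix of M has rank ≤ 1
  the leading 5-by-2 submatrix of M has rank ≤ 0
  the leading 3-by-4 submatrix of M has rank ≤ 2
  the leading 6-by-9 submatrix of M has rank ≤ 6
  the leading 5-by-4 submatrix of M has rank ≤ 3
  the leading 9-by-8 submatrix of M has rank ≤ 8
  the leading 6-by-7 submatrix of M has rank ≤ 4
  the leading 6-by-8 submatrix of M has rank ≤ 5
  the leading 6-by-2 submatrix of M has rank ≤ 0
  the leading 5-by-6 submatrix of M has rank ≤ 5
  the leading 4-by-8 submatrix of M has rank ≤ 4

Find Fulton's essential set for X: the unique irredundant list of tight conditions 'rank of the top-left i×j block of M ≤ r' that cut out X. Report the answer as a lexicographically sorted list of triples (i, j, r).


Recovering R(i,j) via the rank-extension bound from the 32 conditions:

  i=1: 0 0 0 0 0 0 0 0 1
  i=2: 0 0 0 1 1 1 1 1 2
  i=3: 0 0 0 1 1 1 1 2 3
  i=4: 0 0 0 1 2 2 2 3 4
  i=5: 0 0 1 2 3 3 3 4 5
  i=6: 0 0 1 2 3 4 4 5 6
  i=7: 1 1 2 3 4 5 5 6 7
  i=8: 1 1 2 3 4 5 6 7 8
  i=9: 1 2 3 4 5 6 7 8 9

so w = (9, 4, 8, 5, 3, 6, 1, 7, 2).

Fulton essential set (5 of the 25 Rothe cells):

[(1, 8, 0), (3, 7, 1), (4, 3, 0), (6, 2, 0), (8, 2, 1)]


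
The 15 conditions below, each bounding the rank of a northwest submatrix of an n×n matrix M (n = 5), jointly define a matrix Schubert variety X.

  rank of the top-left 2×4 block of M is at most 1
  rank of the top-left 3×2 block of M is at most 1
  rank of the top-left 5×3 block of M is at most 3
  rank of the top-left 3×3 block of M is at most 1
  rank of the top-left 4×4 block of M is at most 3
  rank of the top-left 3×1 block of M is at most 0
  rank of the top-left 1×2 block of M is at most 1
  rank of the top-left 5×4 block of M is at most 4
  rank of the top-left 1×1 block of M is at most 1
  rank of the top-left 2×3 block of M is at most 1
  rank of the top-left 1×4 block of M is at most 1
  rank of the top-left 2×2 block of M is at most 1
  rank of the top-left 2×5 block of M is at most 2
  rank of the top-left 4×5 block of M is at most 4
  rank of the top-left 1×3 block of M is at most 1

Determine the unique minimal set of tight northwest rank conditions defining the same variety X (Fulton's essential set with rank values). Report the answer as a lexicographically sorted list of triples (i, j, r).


The tightest implied rank at each (i,j), from the 15 conditions:

  i=1: 0  1  1  1  1
  i=2: 0  1  1  1  2
  i=3: 0  1  1  2  3
  i=4: 1  2  2  3  4
  i=5: 1  2  3  4  5

giving w = (2, 5, 4, 1, 3) via Δ²R.

D(w) has 6 cells with 3 SE-corners; essential set:

[(2, 4, 1), (3, 1, 0), (3, 3, 1)]


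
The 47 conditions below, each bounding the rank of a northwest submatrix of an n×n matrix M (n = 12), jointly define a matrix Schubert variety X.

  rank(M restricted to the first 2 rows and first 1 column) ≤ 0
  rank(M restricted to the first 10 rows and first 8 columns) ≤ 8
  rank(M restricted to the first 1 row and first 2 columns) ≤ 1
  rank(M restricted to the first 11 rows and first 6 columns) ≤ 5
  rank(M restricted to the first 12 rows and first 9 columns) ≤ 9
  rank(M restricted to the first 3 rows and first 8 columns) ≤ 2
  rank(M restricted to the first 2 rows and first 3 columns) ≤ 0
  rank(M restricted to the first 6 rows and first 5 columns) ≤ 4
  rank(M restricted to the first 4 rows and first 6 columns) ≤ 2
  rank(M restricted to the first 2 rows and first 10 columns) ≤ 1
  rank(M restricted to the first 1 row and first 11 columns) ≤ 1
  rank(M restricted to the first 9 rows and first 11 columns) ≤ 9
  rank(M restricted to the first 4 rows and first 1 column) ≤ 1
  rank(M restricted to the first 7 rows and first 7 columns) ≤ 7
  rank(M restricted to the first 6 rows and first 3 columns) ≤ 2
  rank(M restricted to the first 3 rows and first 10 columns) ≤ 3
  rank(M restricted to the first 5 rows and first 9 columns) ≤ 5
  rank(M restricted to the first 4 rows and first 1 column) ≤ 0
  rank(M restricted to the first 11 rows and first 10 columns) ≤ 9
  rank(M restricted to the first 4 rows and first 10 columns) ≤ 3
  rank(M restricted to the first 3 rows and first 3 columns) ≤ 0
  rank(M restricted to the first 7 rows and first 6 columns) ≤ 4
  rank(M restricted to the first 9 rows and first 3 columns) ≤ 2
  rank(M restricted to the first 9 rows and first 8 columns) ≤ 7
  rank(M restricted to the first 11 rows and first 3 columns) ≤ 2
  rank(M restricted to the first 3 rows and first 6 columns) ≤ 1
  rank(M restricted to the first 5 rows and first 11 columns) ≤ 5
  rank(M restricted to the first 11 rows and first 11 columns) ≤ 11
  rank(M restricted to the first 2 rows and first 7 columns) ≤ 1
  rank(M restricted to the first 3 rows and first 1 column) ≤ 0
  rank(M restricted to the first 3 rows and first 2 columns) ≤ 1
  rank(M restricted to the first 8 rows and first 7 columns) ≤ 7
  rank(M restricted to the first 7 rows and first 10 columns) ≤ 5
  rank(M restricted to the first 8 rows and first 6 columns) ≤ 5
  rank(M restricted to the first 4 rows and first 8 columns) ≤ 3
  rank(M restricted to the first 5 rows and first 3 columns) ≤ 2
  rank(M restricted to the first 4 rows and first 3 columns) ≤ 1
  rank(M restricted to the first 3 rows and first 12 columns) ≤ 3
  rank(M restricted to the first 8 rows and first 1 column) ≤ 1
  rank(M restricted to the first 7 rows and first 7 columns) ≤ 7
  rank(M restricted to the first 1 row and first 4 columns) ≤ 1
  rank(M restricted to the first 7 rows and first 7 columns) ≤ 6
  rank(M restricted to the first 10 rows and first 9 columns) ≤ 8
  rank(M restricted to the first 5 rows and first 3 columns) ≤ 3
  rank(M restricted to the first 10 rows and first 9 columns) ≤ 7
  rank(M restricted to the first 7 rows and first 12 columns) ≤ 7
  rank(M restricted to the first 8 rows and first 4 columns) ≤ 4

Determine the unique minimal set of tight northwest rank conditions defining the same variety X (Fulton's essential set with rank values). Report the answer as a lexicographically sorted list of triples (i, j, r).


Reconstructing r_w from the 47 given conditions:

  0 0 0 1 1 1 1 1 1 1 1 1
  0 0 0 1 1 1 1 1 1 1 2 2
  0 0 0 1 1 1 2 2 2 2 3 3
  0 1 1 2 2 2 3 3 3 3 4 4
  1 2 2 3 3 3 4 4 4 4 5 5
  1 2 2 3 4 4 5 5 5 5 6 6
  1 2 2 3 4 4 5 5 5 5 6 7
  1 2 2 3 4 5 6 6 6 6 7 8
  1 2 2 3 4 5 6 7 7 7 8 9
  1 2 2 3 4 5 6 7 7 8 9 10
  1 2 2 3 4 5 6 7 8 9 10 11
  1 2 3 4 5 6 7 8 9 10 11 12

second differences of R give the permutation w = (4, 11, 7, 2, 1, 5, 12, 6, 8, 10, 9, 3).

Rothe diagram D(w) (29 cells), 8 SE-corners (essential conditions):

[(2, 10, 1), (3, 3, 0), (3, 6, 1), (4, 1, 0), (7, 6, 4), (7, 10, 5), (10, 9, 7), (11, 3, 2)]


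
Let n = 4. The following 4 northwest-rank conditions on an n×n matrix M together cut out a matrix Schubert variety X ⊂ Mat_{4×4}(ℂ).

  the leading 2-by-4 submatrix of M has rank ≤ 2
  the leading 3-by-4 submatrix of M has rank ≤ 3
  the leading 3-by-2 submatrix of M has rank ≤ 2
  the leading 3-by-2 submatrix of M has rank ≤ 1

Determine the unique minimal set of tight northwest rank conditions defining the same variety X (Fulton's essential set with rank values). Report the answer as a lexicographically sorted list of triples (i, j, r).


Recovering R(i,j) via the rank-extension bound from the 4 conditions:

  row 1: 1, 1, 1, 1
  row 2: 1, 1, 2, 2
  row 3: 1, 1, 2, 3
  row 4: 1, 2, 3, 4

second differences of R give the permutation w = (1, 3, 4, 2).

Fulton essential set (1 of the 2 Rothe cells):

[(3, 2, 1)]


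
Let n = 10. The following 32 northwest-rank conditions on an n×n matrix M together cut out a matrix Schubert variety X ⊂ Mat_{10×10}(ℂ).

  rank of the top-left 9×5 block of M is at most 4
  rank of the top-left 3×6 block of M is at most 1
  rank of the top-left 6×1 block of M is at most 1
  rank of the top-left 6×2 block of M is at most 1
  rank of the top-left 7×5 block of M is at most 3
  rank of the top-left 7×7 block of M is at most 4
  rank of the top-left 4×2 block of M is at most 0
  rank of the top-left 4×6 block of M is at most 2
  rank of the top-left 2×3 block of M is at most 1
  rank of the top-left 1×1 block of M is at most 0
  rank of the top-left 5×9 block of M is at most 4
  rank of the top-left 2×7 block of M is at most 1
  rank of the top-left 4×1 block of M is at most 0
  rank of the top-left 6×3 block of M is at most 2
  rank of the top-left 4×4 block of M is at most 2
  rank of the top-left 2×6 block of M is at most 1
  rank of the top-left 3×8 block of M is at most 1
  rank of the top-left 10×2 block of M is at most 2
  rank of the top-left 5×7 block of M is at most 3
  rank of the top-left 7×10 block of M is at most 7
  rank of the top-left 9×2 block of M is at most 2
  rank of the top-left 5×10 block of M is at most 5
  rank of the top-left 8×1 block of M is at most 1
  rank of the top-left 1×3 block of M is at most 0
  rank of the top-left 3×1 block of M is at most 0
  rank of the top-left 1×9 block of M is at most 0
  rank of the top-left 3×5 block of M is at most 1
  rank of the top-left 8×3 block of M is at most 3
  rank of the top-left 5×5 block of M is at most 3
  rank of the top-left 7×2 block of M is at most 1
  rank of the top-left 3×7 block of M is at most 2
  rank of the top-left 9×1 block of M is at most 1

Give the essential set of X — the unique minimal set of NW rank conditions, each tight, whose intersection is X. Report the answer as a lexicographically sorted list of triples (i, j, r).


Propagating the 32 rank bounds to every northwest block:

  0, 0, 0, 0, 0, 0, 0, 0, 0, 1
  0, 0, 1, 1, 1, 1, 1, 1, 1, 2
  0, 0, 1, 1, 1, 1, 1, 1, 2, 3
  0, 0, 1, 2, 2, 2, 2, 2, 3, 4
  1, 1, 2, 3, 3, 3, 3, 3, 4, 5
  1, 1, 2, 3, 3, 4, 4, 4, 5, 6
  1, 1, 2, 3, 3, 4, 4, 5, 6, 7
  1, 2, 3, 4, 4, 5, 5, 6, 7, 8
  1, 2, 3, 4, 4, 5, 6, 7, 8, 9
  1, 2, 3, 4, 5, 6, 7, 8, 9, 10

reading off 1-entries of Δ²R: w = (10, 3, 9, 4, 1, 6, 8, 2, 7, 5).

7 SE-corners of the 26-cell Rothe diagram give Ess(w):

[(1, 9, 0), (3, 8, 1), (4, 2, 0), (7, 2, 1), (7, 5, 3), (7, 7, 4), (9, 5, 4)]


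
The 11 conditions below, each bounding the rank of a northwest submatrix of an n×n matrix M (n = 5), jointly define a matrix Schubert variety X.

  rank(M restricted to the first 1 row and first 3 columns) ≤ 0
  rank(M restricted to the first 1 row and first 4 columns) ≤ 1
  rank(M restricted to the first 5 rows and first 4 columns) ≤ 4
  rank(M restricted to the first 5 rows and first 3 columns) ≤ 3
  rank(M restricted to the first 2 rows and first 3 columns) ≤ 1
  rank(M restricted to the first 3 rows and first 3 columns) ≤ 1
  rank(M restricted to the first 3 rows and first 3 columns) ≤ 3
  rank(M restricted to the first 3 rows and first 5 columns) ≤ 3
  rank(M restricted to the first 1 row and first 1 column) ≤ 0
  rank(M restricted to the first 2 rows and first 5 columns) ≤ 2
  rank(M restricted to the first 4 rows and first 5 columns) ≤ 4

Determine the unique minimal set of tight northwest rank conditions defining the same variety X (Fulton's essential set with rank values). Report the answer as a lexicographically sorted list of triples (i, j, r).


Propagating the 11 rank bounds to every northwest block:

  0 0 0 1 1
  1 1 1 2 2
  1 1 1 2 3
  1 2 2 3 4
  1 2 3 4 5

so w = (4, 1, 5, 2, 3).

ℓ(w)=5; the 2 essential cells (i,j,r):

[(1, 3, 0), (3, 3, 1)]


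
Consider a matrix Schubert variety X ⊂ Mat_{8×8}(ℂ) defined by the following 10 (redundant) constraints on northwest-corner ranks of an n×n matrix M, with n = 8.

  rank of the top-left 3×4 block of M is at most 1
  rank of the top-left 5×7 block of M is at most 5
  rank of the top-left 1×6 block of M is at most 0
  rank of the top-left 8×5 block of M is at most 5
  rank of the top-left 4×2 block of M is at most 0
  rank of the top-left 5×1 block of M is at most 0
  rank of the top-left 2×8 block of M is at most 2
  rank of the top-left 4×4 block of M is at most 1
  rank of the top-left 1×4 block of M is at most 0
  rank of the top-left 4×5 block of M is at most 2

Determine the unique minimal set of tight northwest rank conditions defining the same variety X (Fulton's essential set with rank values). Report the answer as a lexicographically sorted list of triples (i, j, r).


Reconstructing r_w from the 10 given conditions:

  R[1]: 0  0  0  0  0  0  1  1
  R[2]: 0  0  1  1  1  1  2  2
  R[3]: 0  0  1  1  2  2  3  3
  R[4]: 0  0  1  1  2  3  4  4
  R[5]: 0  1  2  2  3  4  5  5
  R[6]: 1  2  3  3  4  5  6  6
  R[7]: 1  2  3  4  5  6  7  7
  R[8]: 1  2  3  4  5  6  7  8

the unique w with this rank table is (7, 3, 5, 6, 2, 1, 4, 8).

4 SE-corners of the 15-cell Rothe diagram give Ess(w):

[(1, 6, 0), (4, 2, 0), (4, 4, 1), (5, 1, 0)]


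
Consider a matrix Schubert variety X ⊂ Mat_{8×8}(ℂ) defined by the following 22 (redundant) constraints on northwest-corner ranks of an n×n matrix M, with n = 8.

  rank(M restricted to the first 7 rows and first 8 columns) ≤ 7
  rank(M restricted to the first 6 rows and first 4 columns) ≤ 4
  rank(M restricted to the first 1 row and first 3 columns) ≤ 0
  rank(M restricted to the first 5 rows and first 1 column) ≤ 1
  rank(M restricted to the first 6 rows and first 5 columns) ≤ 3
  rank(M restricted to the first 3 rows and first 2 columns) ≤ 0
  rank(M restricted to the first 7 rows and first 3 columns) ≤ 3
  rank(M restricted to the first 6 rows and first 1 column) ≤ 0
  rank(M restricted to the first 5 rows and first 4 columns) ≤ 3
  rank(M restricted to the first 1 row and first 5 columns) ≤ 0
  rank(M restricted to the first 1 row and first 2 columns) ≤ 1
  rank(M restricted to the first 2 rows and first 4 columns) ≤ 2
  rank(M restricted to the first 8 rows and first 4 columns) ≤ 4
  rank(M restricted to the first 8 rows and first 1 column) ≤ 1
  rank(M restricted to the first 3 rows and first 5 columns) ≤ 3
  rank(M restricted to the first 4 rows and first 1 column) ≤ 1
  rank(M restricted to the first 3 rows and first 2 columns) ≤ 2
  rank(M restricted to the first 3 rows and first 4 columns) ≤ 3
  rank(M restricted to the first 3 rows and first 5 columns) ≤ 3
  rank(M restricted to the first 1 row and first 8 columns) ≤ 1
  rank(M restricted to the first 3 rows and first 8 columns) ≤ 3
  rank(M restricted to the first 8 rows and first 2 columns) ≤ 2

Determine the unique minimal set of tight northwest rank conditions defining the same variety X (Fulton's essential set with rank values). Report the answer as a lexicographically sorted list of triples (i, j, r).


The tightest implied rank at each (i,j), from the 22 conditions:

  i=1: 0, 0, 0, 0, 0, 1, 1, 1
  i=2: 0, 0, 1, 1, 1, 2, 2, 2
  i=3: 0, 0, 1, 2, 2, 3, 3, 3
  i=4: 0, 1, 2, 3, 3, 4, 4, 4
  i=5: 0, 1, 2, 3, 3, 4, 5, 5
  i=6: 0, 1, 2, 3, 3, 4, 5, 6
  i=7: 1, 2, 3, 4, 4, 5, 6, 7
  i=8: 1, 2, 3, 4, 5, 6, 7, 8

giving w = (6, 3, 4, 2, 7, 8, 1, 5) via Δ²R.

Fulton essential set (4 of the 14 Rothe cells):

[(1, 5, 0), (3, 2, 0), (6, 1, 0), (6, 5, 3)]


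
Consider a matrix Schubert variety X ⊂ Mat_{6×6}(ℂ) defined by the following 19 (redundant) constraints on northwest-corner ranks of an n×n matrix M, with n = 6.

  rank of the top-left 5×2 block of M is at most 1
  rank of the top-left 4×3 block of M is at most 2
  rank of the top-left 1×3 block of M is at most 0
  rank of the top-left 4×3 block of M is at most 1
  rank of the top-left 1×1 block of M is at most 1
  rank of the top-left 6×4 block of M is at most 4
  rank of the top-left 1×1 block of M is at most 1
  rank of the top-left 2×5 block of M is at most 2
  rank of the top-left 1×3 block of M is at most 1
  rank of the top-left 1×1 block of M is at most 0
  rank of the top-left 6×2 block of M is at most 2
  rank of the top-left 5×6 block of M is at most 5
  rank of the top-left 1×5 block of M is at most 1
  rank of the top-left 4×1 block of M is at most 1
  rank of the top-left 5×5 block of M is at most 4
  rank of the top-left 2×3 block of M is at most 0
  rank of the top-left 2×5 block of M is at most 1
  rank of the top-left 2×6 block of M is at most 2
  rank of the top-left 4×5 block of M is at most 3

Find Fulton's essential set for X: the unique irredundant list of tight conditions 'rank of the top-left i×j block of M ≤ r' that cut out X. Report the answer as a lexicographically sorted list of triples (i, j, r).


Propagating the 19 rank bounds to every northwest block:

  0, 0, 0, 1, 1, 1
  0, 0, 0, 1, 1, 2
  1, 1, 1, 2, 2, 3
  1, 1, 1, 2, 3, 4
  1, 1, 2, 3, 4, 5
  1, 2, 3, 4, 5, 6

reading off 1-entries of Δ²R: w = (4, 6, 1, 5, 3, 2).

D(w) has 10 cells with 4 SE-corners; essential set:

[(2, 3, 0), (2, 5, 1), (4, 3, 1), (5, 2, 1)]


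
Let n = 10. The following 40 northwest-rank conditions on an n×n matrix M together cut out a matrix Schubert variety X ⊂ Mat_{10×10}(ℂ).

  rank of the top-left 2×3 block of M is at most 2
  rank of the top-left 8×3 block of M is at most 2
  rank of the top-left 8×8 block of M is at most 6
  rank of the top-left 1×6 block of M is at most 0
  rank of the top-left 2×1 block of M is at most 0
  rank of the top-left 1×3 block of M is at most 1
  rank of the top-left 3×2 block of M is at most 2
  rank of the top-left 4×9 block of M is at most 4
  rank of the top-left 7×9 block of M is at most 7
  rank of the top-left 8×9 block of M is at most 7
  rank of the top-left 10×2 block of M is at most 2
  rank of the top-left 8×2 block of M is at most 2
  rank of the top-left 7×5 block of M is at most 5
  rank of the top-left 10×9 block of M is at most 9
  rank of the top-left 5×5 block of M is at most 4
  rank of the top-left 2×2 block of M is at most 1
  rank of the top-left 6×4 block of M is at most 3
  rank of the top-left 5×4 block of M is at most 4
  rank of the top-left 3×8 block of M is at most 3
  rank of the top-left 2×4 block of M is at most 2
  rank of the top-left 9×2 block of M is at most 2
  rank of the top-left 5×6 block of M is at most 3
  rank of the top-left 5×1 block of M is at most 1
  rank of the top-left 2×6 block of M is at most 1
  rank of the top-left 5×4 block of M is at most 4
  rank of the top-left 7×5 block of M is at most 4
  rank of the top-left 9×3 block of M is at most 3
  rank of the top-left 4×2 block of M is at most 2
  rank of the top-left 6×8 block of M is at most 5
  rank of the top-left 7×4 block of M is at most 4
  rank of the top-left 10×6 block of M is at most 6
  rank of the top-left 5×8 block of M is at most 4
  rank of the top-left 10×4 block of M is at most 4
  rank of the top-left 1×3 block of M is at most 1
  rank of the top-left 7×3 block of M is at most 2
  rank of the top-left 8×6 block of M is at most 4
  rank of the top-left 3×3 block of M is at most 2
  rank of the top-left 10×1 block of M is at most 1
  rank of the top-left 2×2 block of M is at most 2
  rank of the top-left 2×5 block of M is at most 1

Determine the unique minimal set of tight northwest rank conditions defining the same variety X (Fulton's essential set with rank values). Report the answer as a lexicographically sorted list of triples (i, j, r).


The tightest implied rank at each (i,j), from the 40 conditions:

  i=1: 0 0 0 0 0 0 1 1 1 1
  i=2: 0 1 1 1 1 1 2 2 2 2
  i=3: 1 2 2 2 2 2 3 3 3 3
  i=4: 1 2 2 3 3 3 4 4 4 4
  i=5: 1 2 2 3 3 3 4 4 5 5
  i=6: 1 2 2 3 4 4 5 5 6 6
  i=7: 1 2 2 3 4 4 5 6 7 7
  i=8: 1 2 2 3 4 4 5 6 7 8
  i=9: 1 2 3 4 5 5 6 7 8 9
  i=10: 1 2 3 4 5 6 7 8 9 10

giving w = (7, 2, 1, 4, 9, 5, 8, 10, 3, 6) via Δ²R.

Rothe diagram D(w) (17 cells), 6 SE-corners (essential conditions):

[(1, 6, 0), (2, 1, 0), (5, 6, 3), (5, 8, 4), (8, 3, 2), (8, 6, 4)]


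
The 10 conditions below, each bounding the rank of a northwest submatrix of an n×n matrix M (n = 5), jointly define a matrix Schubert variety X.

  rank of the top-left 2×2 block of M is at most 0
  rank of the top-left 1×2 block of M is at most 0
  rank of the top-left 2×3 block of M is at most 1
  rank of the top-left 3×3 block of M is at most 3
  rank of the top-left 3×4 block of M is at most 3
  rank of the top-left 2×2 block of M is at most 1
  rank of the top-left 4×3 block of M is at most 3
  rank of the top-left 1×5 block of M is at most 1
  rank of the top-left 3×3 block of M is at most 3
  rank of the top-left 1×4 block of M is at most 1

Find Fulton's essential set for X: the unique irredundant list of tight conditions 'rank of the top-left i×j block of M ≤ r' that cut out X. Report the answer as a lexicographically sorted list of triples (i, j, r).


Computing R[i][j] = min implied NW-rank bound (n=5, 10 conditions):

  0, 0, 1, 1, 1
  0, 0, 1, 2, 2
  1, 1, 2, 3, 3
  1, 2, 3, 4, 4
  1, 2, 3, 4, 5

second differences of R give the permutation w = (3, 4, 1, 2, 5).

ℓ(w)=4; the 1 essential cell (i,j,r):

[(2, 2, 0)]


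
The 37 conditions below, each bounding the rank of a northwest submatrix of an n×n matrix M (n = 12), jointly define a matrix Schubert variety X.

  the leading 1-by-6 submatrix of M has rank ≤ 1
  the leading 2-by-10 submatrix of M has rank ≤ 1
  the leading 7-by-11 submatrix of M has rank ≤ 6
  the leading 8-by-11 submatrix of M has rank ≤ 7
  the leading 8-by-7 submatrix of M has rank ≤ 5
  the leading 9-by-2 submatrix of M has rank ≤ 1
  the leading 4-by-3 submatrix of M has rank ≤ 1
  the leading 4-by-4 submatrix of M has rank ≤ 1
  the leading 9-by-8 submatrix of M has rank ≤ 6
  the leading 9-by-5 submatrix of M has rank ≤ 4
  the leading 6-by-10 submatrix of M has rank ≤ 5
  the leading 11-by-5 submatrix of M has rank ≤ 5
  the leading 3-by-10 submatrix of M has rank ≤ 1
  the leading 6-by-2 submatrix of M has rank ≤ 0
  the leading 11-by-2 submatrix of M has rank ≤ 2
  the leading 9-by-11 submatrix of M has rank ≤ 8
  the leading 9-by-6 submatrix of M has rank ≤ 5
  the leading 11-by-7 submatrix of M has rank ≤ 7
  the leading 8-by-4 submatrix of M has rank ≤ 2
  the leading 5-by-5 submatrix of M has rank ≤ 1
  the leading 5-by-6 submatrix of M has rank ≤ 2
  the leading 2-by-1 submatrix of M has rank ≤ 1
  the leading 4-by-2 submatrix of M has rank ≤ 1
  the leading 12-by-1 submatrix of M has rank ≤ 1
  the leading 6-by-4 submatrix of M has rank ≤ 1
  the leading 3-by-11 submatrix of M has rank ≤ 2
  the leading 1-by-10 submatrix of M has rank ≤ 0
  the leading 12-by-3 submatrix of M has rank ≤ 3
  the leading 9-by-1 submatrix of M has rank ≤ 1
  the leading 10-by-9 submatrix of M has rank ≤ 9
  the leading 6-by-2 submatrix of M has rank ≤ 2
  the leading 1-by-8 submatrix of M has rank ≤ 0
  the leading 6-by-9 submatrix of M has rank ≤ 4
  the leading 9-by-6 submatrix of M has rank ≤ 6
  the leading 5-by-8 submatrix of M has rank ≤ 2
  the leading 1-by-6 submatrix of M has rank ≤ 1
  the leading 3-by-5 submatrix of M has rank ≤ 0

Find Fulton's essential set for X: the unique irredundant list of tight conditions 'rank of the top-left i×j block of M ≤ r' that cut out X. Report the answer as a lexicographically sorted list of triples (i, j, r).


Recovering R(i,j) via the rank-extension bound from the 37 conditions:

  row 1: 0, 0, 0, 0, 0, 0, 0, 0, 0, 0, 1, 1
  row 2: 0, 0, 0, 0, 0, 1, 1, 1, 1, 1, 2, 2
  row 3: 0, 0, 0, 0, 0, 1, 1, 1, 1, 1, 2, 3
  row 4: 0, 0, 1, 1, 1, 2, 2, 2, 2, 2, 3, 4
  row 5: 0, 0, 1, 1, 1, 2, 2, 2, 3, 3, 4, 5
  row 6: 0, 0, 1, 1, 2, 3, 3, 3, 4, 4, 5, 6
  row 7: 1, 1, 2, 2, 3, 4, 4, 4, 5, 5, 6, 7
  row 8: 1, 1, 2, 2, 3, 4, 5, 5, 6, 6, 7, 8
  row 9: 1, 1, 2, 3, 4, 5, 6, 6, 7, 7, 8, 9
  row 10: 1, 2, 3, 4, 5, 6, 7, 7, 8, 8, 9, 10
  row 11: 1, 2, 3, 4, 5, 6, 7, 8, 9, 9, 10, 11
  row 12: 1, 2, 3, 4, 5, 6, 7, 8, 9, 10, 11, 12

so w = (11, 6, 12, 3, 9, 5, 1, 7, 4, 2, 8, 10).

D(w) has 38 cells with 9 SE-corners; essential set:

[(1, 10, 0), (3, 5, 0), (3, 10, 1), (5, 5, 1), (5, 8, 2), (6, 2, 0), (6, 4, 1), (8, 4, 2), (9, 2, 1)]


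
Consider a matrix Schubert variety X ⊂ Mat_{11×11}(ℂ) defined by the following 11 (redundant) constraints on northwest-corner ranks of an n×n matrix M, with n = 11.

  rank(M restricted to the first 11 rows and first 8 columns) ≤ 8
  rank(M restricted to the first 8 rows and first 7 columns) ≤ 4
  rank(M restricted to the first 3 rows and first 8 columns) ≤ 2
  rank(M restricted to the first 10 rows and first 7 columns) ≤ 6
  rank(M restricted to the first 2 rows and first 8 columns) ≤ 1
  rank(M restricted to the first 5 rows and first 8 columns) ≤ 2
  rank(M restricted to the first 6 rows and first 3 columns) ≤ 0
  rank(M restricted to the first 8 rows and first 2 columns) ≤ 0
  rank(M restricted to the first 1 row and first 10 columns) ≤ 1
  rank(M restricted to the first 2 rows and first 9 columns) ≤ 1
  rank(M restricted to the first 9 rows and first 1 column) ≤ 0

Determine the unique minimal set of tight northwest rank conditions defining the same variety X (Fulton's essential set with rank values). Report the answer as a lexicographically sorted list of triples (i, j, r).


Recovering R(i,j) via the rank-extension bound from the 11 conditions:

  R[1]: 0 | 0 | 0 | 1 | 1 | 1 | 1 | 1 | 1 | 1 | 1
  R[2]: 0 | 0 | 0 | 1 | 1 | 1 | 1 | 1 | 1 | 2 | 2
  R[3]: 0 | 0 | 0 | 1 | 2 | 2 | 2 | 2 | 2 | 3 | 3
  R[4]: 0 | 0 | 0 | 1 | 2 | 2 | 2 | 2 | 3 | 4 | 4
  R[5]: 0 | 0 | 0 | 1 | 2 | 2 | 2 | 2 | 3 | 4 | 5
  R[6]: 0 | 0 | 0 | 1 | 2 | 3 | 3 | 3 | 4 | 5 | 6
  R[7]: 0 | 0 | 1 | 2 | 3 | 4 | 4 | 4 | 5 | 6 | 7
  R[8]: 0 | 0 | 1 | 2 | 3 | 4 | 4 | 5 | 6 | 7 | 8
  R[9]: 0 | 1 | 2 | 3 | 4 | 5 | 5 | 6 | 7 | 8 | 9
  R[10]: 1 | 2 | 3 | 4 | 5 | 6 | 6 | 7 | 8 | 9 | 10
  R[11]: 1 | 2 | 3 | 4 | 5 | 6 | 7 | 8 | 9 | 10 | 11

second differences of R give the permutation w = (4, 10, 5, 9, 11, 6, 3, 8, 2, 1, 7).

D(w) has 35 cells with 6 SE-corners; essential set:

[(2, 9, 1), (5, 8, 2), (6, 3, 0), (8, 2, 0), (8, 7, 4), (9, 1, 0)]


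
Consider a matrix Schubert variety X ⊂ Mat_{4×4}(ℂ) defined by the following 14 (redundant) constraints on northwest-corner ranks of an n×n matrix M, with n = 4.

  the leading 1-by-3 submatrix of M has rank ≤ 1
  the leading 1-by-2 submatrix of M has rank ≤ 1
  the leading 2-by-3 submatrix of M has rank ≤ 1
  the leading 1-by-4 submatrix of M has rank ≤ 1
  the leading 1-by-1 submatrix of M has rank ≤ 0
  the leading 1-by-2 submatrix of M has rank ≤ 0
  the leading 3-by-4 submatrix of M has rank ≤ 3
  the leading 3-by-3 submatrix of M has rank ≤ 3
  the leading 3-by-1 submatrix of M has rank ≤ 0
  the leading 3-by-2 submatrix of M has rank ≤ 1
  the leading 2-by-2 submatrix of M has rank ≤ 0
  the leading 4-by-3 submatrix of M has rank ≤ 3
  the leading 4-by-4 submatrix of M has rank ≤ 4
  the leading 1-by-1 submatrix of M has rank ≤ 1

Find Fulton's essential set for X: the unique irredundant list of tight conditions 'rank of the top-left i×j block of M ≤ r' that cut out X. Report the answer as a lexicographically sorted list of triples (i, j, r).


Rank table r_w(4×4) implied by the 14 constraints:

  0 0 1 1
  0 0 1 2
  0 1 2 3
  1 2 3 4

the unique w with this rank table is (3, 4, 2, 1).

Rothe diagram D(w) (5 cells), 2 SE-corners (essential conditions):

[(2, 2, 0), (3, 1, 0)]


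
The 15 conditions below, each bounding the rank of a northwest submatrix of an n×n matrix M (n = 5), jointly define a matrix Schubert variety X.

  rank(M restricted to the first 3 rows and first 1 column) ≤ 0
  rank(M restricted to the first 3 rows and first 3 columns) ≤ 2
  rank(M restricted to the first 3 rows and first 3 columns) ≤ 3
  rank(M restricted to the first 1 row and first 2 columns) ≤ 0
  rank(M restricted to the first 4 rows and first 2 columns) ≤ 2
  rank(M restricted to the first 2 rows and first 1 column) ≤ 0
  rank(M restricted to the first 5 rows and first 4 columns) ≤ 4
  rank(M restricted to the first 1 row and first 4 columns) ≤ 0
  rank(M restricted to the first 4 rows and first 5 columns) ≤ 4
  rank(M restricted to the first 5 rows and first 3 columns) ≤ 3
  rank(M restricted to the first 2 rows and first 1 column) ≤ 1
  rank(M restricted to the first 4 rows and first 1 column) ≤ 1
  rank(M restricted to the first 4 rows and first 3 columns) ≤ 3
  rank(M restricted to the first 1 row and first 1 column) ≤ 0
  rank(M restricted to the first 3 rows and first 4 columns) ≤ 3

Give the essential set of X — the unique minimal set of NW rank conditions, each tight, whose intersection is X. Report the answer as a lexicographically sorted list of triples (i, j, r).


Propagating the 15 rank bounds to every northwest block:

  row 1: 0  0  0  0  1
  row 2: 0  1  1  1  2
  row 3: 0  1  2  2  3
  row 4: 1  2  3  3  4
  row 5: 1  2  3  4  5

second differences of R give the permutation w = (5, 2, 3, 1, 4).

2 SE-corners of the 6-cell Rothe diagram give Ess(w):

[(1, 4, 0), (3, 1, 0)]


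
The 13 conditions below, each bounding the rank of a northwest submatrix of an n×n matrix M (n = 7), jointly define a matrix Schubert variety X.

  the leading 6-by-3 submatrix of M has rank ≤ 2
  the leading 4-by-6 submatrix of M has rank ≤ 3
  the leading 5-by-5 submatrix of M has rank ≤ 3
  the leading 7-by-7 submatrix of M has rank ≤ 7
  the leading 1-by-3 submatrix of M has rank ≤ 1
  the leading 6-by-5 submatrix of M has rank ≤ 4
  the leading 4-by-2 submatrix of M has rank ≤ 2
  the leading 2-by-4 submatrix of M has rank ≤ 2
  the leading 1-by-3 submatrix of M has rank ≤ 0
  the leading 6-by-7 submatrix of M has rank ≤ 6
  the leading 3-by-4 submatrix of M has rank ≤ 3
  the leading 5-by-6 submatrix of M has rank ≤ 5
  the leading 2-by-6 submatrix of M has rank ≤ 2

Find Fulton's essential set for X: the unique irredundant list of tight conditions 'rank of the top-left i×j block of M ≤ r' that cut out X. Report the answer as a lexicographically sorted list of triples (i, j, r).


Computing R[i][j] = min implied NW-rank bound (n=7, 13 conditions):

  0, 0, 0, 1, 1, 1, 1
  1, 1, 1, 2, 2, 2, 2
  1, 2, 2, 3, 3, 3, 3
  1, 2, 2, 3, 3, 3, 4
  1, 2, 2, 3, 3, 4, 5
  1, 2, 2, 3, 4, 5, 6
  1, 2, 3, 4, 5, 6, 7

the unique w with this rank table is (4, 1, 2, 7, 6, 5, 3).

ℓ(w)=9; the 4 essential cells (i,j,r):

[(1, 3, 0), (4, 6, 3), (5, 5, 3), (6, 3, 2)]


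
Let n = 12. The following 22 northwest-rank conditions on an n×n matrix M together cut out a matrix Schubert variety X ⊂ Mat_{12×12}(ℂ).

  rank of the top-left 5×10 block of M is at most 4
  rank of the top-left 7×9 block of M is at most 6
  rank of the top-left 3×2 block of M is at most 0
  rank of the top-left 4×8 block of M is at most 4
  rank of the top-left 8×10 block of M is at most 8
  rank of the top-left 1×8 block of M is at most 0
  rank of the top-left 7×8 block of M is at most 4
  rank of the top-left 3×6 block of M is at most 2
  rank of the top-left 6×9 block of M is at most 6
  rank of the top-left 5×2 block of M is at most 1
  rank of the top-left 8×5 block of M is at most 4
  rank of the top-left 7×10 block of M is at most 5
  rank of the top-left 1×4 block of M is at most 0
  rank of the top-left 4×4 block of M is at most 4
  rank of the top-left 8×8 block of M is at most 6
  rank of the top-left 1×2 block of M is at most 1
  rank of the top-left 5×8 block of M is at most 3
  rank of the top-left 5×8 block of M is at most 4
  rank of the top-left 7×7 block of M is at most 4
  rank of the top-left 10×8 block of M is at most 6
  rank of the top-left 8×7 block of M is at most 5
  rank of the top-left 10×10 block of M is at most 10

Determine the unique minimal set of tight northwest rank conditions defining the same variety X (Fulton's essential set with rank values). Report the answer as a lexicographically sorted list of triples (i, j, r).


The tightest implied rank at each (i,j), from the 22 conditions:

  0 0 0 0 0 0 0 0 1 1 1 1
  0 0 1 1 1 1 1 1 2 2 2 2
  0 0 1 2 2 2 2 2 3 3 3 3
  1 1 2 3 3 3 3 3 4 4 4 4
  1 1 2 3 3 3 3 3 4 4 5 5
  1 2 3 4 4 4 4 4 5 5 6 6
  1 2 3 4 4 4 4 4 5 5 6 7
  1 2 3 4 4 5 5 5 6 6 7 8
  1 2 3 4 5 6 6 6 7 7 8 9
  1 2 3 4 5 6 6 6 7 8 9 10
  1 2 3 4 5 6 7 7 8 9 10 11
  1 2 3 4 5 6 7 8 9 10 11 12

giving w = (9, 3, 4, 1, 11, 2, 12, 6, 5, 10, 7, 8) via Δ²R.

ℓ(w)=26; the 9 essential cells (i,j,r):

[(1, 8, 0), (3, 2, 0), (5, 2, 1), (5, 8, 3), (5, 10, 4), (7, 8, 4), (7, 10, 5), (8, 5, 4), (10, 8, 6)]


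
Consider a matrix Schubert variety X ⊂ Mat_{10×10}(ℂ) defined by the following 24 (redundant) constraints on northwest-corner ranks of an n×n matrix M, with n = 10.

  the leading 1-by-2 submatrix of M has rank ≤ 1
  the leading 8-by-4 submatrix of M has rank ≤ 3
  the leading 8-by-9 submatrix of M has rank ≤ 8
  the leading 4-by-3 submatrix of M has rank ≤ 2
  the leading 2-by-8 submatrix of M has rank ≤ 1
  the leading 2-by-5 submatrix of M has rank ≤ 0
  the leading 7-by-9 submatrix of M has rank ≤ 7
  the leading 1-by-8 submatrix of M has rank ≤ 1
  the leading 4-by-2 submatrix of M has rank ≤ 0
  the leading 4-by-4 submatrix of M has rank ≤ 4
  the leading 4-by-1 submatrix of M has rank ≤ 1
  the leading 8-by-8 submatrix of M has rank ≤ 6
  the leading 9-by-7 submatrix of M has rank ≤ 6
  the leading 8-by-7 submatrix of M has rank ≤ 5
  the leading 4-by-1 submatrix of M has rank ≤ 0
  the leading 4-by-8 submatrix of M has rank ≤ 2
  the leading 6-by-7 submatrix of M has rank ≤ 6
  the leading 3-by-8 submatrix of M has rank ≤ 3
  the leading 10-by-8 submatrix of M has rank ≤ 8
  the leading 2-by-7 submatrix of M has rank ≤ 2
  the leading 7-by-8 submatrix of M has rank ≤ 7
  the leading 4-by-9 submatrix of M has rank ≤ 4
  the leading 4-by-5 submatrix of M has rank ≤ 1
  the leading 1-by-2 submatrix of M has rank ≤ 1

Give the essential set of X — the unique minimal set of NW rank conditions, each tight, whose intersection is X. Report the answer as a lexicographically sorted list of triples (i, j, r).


The tightest implied rank at each (i,j), from the 24 conditions:

  R[1]: 0 | 0 | 0 | 0 | 0 | 1 | 1 | 1 | 1 | 1
  R[2]: 0 | 0 | 0 | 0 | 0 | 1 | 1 | 1 | 2 | 2
  R[3]: 0 | 0 | 1 | 1 | 1 | 2 | 2 | 2 | 3 | 3
  R[4]: 0 | 0 | 1 | 1 | 1 | 2 | 2 | 2 | 3 | 4
  R[5]: 1 | 1 | 2 | 2 | 2 | 3 | 3 | 3 | 4 | 5
  R[6]: 1 | 2 | 3 | 3 | 3 | 4 | 4 | 4 | 5 | 6
  R[7]: 1 | 2 | 3 | 3 | 4 | 5 | 5 | 5 | 6 | 7
  R[8]: 1 | 2 | 3 | 3 | 4 | 5 | 5 | 6 | 7 | 8
  R[9]: 1 | 2 | 3 | 4 | 5 | 6 | 6 | 7 | 8 | 9
  R[10]: 1 | 2 | 3 | 4 | 5 | 6 | 7 | 8 | 9 | 10

giving w = (6, 9, 3, 10, 1, 2, 5, 8, 4, 7) via Δ²R.

Rothe diagram D(w) (23 cells), 7 SE-corners (essential conditions):

[(2, 5, 0), (2, 8, 1), (4, 2, 0), (4, 5, 1), (4, 8, 2), (8, 4, 3), (8, 7, 5)]


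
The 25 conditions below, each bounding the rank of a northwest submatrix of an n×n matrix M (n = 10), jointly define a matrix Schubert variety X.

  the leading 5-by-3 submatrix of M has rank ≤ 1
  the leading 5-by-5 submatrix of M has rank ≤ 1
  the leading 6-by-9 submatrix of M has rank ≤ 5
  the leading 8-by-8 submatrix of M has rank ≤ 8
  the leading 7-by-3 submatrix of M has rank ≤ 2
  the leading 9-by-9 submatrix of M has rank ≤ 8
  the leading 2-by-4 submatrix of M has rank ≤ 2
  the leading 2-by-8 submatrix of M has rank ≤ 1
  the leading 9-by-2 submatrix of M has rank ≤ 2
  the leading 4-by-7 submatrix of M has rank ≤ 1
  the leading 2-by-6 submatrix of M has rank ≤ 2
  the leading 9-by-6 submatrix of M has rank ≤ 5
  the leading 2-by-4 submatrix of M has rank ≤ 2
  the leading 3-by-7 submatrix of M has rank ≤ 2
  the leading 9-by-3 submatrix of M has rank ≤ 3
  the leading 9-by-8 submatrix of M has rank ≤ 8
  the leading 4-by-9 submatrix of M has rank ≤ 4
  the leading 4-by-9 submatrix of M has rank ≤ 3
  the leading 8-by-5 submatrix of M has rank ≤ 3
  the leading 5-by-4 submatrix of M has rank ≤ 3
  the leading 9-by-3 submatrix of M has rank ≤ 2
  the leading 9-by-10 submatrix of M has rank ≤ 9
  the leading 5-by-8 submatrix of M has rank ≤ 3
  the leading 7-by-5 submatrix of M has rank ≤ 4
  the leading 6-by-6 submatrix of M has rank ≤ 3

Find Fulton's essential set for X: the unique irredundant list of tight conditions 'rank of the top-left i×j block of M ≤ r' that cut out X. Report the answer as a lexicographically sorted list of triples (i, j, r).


Computing R[i][j] = min implied NW-rank bound (n=10, 25 conditions):

  i=1: 1 | 1 | 1 | 1 | 1 | 1 | 1 | 1 | 1 | 1
  i=2: 1 | 1 | 1 | 1 | 1 | 1 | 1 | 1 | 2 | 2
  i=3: 1 | 1 | 1 | 1 | 1 | 1 | 1 | 2 | 3 | 3
  i=4: 1 | 1 | 1 | 1 | 1 | 1 | 1 | 2 | 3 | 4
  i=5: 1 | 1 | 1 | 1 | 1 | 2 | 2 | 3 | 4 | 5
  i=6: 1 | 2 | 2 | 2 | 2 | 3 | 3 | 4 | 5 | 6
  i=7: 1 | 2 | 2 | 3 | 3 | 4 | 4 | 5 | 6 | 7
  i=8: 1 | 2 | 2 | 3 | 3 | 4 | 5 | 6 | 7 | 8
  i=9: 1 | 2 | 2 | 3 | 4 | 5 | 6 | 7 | 8 | 9
  i=10: 1 | 2 | 3 | 4 | 5 | 6 | 7 | 8 | 9 | 10

so w = (1, 9, 8, 10, 6, 2, 4, 7, 5, 3).

5 SE-corners of the 27-cell Rothe diagram give Ess(w):

[(2, 8, 1), (4, 7, 1), (5, 5, 1), (8, 5, 3), (9, 3, 2)]
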